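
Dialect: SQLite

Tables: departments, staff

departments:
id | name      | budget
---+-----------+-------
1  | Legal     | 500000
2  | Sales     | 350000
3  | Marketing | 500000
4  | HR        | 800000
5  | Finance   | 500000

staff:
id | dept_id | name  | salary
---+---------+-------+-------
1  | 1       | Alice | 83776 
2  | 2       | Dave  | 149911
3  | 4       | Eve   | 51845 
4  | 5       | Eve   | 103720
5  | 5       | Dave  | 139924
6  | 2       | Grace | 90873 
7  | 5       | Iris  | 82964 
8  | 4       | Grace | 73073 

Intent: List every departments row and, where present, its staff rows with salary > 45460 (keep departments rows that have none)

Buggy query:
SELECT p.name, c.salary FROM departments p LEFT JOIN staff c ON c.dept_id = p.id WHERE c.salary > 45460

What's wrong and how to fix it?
Bug: A WHERE condition on the right-hand table after LEFT JOIN drops unmatched parents

Fix: Move the right-table condition into the ON clause so unmatched parents are kept

Corrected query:
SELECT p.name, c.salary FROM departments p LEFT JOIN staff c ON c.dept_id = p.id AND c.salary > 45460

Result:
name      | salary
----------+-------
Legal     | 83776 
Sales     | 90873 
Sales     | 149911
Marketing | NULL  
HR        | 51845 
HR        | 73073 
Finance   | 82964 
Finance   | 103720
Finance   | 139924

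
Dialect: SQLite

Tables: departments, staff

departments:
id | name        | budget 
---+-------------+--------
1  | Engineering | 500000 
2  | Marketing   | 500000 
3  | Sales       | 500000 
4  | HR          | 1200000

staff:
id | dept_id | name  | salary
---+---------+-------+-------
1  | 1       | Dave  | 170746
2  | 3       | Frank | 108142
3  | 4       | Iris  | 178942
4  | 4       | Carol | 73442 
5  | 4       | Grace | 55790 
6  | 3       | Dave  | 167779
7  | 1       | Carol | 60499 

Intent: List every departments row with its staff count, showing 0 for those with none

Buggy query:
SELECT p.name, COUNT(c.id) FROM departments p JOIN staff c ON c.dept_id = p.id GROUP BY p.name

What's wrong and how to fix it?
Bug: INNER JOIN drops departments rows that have no matching staff rows

Fix: Switch to LEFT JOIN to retain unmatched parent rows

Corrected query:
SELECT p.name, COUNT(c.id) FROM departments p LEFT JOIN staff c ON c.dept_id = p.id GROUP BY p.name

Result:
name        | COUNT(c.id)
------------+------------
Engineering | 2          
HR          | 3          
Marketing   | 0          
Sales       | 2          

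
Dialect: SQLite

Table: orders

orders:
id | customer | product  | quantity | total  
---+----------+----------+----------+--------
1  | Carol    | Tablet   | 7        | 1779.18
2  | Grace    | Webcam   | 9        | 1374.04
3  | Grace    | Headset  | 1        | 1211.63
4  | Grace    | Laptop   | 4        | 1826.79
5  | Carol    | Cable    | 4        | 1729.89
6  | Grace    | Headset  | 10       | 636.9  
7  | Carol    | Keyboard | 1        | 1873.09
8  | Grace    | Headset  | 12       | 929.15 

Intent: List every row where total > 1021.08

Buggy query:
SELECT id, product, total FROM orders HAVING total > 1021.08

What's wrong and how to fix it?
Bug: HAVING filters the output of aggregation, but this query has no GROUP BY and no aggregate functions, so SQLite rejects it (HAVING clause on a non-aggregate query); the condition here is per row

Fix: Use WHERE for row-level filtering

Corrected query:
SELECT id, product, total FROM orders WHERE total > 1021.08

Result:
id | product  | total  
---+----------+--------
1  | Tablet   | 1779.18
2  | Webcam   | 1374.04
3  | Headset  | 1211.63
4  | Laptop   | 1826.79
5  | Cable    | 1729.89
7  | Keyboard | 1873.09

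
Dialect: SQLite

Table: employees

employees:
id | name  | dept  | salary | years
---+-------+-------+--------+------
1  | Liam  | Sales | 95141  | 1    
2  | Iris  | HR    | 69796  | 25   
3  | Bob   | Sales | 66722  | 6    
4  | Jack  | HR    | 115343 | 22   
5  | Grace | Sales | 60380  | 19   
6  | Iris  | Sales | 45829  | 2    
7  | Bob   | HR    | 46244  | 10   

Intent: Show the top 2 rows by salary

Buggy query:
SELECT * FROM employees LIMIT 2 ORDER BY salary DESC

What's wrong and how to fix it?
Bug: LIMIT must come after ORDER BY

Fix: Sort with ORDER BY, then apply LIMIT

Corrected query:
SELECT * FROM employees ORDER BY salary DESC LIMIT 2

Result:
id | name | dept  | salary | years
---+------+-------+--------+------
4  | Jack | HR    | 115343 | 22   
1  | Liam | Sales | 95141  | 1    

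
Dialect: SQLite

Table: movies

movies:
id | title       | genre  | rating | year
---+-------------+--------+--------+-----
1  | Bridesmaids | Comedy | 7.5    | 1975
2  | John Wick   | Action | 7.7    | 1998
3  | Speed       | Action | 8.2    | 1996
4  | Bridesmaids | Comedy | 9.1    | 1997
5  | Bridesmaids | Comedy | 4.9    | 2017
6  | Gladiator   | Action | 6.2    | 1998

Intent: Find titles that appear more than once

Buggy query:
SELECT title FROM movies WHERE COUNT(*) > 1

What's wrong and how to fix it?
Bug: COUNT(*) is an aggregate and cannot be used in WHERE

Fix: GROUP BY title, then filter groups with HAVING COUNT(*) > 1

Corrected query:
SELECT title FROM movies GROUP BY title HAVING COUNT(*) > 1

Result:
title      
-----------
Bridesmaids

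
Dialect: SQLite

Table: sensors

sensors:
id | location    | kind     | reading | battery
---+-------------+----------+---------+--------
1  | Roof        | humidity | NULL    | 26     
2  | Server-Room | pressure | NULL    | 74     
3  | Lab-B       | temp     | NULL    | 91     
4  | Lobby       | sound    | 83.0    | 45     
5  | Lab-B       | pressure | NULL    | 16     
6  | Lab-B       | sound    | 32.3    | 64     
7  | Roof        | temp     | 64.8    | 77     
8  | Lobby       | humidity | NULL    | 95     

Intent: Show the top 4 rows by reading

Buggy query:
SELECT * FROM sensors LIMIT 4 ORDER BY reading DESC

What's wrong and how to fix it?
Bug: ORDER BY cannot follow LIMIT; LIMIT is the final clause

Fix: Sort with ORDER BY, then apply LIMIT

Corrected query:
SELECT * FROM sensors ORDER BY reading DESC LIMIT 4

Result:
id | location | kind     | reading | battery
---+----------+----------+---------+--------
4  | Lobby    | sound    | 83      | 45     
7  | Roof     | temp     | 64.8    | 77     
6  | Lab-B    | sound    | 32.3    | 64     
1  | Roof     | humidity | NULL    | 26     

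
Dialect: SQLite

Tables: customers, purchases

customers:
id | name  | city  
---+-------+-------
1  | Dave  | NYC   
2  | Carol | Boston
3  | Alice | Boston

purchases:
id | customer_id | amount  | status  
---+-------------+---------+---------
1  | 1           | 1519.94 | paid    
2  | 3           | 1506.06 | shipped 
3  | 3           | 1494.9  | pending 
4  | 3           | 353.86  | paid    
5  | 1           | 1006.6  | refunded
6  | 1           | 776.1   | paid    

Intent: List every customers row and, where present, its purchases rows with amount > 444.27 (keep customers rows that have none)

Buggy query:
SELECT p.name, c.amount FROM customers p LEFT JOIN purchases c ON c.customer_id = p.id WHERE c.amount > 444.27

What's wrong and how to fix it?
Bug: A WHERE condition on the right-hand table after LEFT JOIN drops unmatched parents

Fix: Put 'c.amount > 444.27' in the JOIN's ON clause instead of WHERE

Corrected query:
SELECT p.name, c.amount FROM customers p LEFT JOIN purchases c ON c.customer_id = p.id AND c.amount > 444.27

Result:
name  | amount 
------+--------
Dave  | 776.1  
Dave  | 1006.6 
Dave  | 1519.94
Carol | NULL   
Alice | 1494.9 
Alice | 1506.06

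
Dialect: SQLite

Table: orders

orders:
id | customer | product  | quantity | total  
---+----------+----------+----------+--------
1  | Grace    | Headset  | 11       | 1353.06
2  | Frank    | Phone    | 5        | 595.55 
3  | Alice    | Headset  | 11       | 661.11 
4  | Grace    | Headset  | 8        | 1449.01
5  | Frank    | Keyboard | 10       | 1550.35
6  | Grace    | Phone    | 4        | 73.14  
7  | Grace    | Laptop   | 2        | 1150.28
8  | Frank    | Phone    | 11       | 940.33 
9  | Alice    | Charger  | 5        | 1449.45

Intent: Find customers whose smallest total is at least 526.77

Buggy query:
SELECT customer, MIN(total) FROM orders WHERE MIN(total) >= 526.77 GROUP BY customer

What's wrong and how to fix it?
Bug: MIN() in WHERE is a misuse of aggregate

Fix: Use HAVING for the per-group MIN condition

Corrected query:
SELECT customer, MIN(total) FROM orders GROUP BY customer HAVING MIN(total) >= 526.77

Result:
customer | MIN(total)
---------+-----------
Alice    | 661.11    
Frank    | 595.55    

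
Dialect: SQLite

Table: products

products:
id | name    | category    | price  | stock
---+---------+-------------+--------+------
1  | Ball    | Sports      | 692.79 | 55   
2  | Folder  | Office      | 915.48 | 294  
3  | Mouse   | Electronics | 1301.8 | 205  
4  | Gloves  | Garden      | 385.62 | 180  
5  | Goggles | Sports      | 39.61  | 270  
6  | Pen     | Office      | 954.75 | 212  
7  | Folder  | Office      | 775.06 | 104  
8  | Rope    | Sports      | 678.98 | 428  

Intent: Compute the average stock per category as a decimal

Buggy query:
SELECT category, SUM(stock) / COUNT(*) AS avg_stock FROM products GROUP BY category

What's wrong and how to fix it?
Bug: SUM(stock) and COUNT(*) are both integers; the division truncates the fractional part

Fix: Multiply by 1.0 (or CAST to REAL) to force floating-point division

Corrected query:
SELECT category, SUM(stock) * 1.0 / COUNT(*) AS avg_stock FROM products GROUP BY category

Result:
category    | avg_stock 
------------+-----------
Electronics | 205       
Garden      | 180       
Office      | 203.333333
Sports      | 251       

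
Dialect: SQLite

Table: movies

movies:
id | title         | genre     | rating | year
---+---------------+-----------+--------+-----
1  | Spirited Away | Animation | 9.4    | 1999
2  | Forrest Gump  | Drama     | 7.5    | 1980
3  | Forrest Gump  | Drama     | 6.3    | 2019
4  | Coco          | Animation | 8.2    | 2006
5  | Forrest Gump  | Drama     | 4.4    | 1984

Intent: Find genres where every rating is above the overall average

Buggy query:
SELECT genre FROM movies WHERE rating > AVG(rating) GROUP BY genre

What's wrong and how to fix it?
Bug: WHERE evaluates per row before aggregation, so AVG() is unavailable

Fix: Use a subquery for AVG and a HAVING MIN(...) filter so the condition holds for every row in the group

Corrected query:
SELECT genre FROM movies GROUP BY genre HAVING MIN(rating) > (SELECT AVG(rating) FROM movies)

Result:
genre    
---------
Animation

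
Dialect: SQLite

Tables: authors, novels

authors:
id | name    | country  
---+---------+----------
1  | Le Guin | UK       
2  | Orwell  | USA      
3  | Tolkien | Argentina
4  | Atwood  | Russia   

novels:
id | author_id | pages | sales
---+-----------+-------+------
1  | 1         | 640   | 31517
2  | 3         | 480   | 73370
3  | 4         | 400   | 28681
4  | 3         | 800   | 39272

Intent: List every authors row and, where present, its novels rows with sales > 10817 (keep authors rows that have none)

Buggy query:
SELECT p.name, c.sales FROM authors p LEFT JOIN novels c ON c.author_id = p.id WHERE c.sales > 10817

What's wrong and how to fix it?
Bug: Filtering c.sales in WHERE discards the NULL rows produced by LEFT JOIN, turning it into an inner join

Fix: Move the right-table condition into the ON clause so unmatched parents are kept

Corrected query:
SELECT p.name, c.sales FROM authors p LEFT JOIN novels c ON c.author_id = p.id AND c.sales > 10817

Result:
name    | sales
--------+------
Le Guin | 31517
Orwell  | NULL 
Tolkien | 39272
Tolkien | 73370
Atwood  | 28681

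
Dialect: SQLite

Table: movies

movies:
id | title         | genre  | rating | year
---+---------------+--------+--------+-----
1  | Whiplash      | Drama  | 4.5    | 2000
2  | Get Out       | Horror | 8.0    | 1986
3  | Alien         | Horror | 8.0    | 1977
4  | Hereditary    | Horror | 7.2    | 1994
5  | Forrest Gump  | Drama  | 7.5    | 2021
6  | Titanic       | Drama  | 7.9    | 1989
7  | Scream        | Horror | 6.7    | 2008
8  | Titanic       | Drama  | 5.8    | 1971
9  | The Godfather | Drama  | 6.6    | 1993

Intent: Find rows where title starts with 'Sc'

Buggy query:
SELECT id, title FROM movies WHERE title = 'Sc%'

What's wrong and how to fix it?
Bug: '=' compares the literal string including the % character; pattern matching needs LIKE

Fix: Replace '=' with LIKE so 'Sc%' is treated as a pattern

Corrected query:
SELECT id, title FROM movies WHERE title LIKE 'Sc%'

Result:
id | title 
---+-------
7  | Scream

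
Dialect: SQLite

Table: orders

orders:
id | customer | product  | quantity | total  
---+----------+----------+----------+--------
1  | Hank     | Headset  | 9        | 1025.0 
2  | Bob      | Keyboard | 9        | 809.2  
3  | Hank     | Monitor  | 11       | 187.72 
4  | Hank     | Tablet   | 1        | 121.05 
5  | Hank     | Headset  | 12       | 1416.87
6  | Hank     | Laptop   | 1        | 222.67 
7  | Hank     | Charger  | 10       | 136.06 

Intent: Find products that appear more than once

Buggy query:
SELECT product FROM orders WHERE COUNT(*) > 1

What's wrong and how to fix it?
Bug: WHERE can't reference COUNT(*); aggregates are computed after WHERE

Fix: Group first, then use HAVING for the count condition

Corrected query:
SELECT product FROM orders GROUP BY product HAVING COUNT(*) > 1

Result:
product
-------
Headset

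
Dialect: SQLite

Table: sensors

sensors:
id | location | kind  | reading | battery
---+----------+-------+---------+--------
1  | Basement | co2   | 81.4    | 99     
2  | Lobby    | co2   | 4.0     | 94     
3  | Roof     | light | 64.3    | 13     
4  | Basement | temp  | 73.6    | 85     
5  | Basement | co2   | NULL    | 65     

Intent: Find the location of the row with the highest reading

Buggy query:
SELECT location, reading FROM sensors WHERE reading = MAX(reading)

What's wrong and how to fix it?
Bug: WHERE is evaluated per row; an aggregate over the whole table isn't defined there

Fix: Wrap MAX in a scalar subquery so WHERE compares against a single value

Corrected query:
SELECT location, reading FROM sensors WHERE reading = (SELECT MAX(reading) FROM sensors)

Result:
location | reading
---------+--------
Basement | 81.4   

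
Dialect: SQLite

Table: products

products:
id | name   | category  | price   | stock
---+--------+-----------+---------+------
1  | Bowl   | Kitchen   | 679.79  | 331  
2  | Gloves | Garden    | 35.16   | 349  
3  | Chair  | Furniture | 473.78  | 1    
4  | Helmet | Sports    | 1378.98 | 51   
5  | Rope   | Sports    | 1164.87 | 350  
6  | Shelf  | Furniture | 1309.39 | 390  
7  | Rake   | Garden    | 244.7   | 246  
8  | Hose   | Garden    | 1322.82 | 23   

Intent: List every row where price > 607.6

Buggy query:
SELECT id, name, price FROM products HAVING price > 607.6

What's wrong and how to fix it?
Bug: This is a non-aggregate query (no GROUP BY, no aggregates), so in SQLite the HAVING clause is invalid here; a row-level condition belongs in WHERE

Fix: Use WHERE for row-level filtering

Corrected query:
SELECT id, name, price FROM products WHERE price > 607.6

Result:
id | name   | price  
---+--------+--------
1  | Bowl   | 679.79 
4  | Helmet | 1378.98
5  | Rope   | 1164.87
6  | Shelf  | 1309.39
8  | Hose   | 1322.82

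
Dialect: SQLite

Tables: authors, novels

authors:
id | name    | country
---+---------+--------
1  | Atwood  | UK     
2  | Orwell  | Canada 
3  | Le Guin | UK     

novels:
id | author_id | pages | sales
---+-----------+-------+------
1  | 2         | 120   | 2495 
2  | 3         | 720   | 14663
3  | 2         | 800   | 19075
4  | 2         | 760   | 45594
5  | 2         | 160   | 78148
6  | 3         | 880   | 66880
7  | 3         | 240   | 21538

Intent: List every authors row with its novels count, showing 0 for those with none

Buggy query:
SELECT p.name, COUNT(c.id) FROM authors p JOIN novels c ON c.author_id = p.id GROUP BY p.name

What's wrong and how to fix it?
Bug: INNER JOIN drops authors rows that have no matching novels rows

Fix: Switch to LEFT JOIN to retain unmatched parent rows

Corrected query:
SELECT p.name, COUNT(c.id) FROM authors p LEFT JOIN novels c ON c.author_id = p.id GROUP BY p.name

Result:
name    | COUNT(c.id)
--------+------------
Atwood  | 0          
Le Guin | 3          
Orwell  | 4          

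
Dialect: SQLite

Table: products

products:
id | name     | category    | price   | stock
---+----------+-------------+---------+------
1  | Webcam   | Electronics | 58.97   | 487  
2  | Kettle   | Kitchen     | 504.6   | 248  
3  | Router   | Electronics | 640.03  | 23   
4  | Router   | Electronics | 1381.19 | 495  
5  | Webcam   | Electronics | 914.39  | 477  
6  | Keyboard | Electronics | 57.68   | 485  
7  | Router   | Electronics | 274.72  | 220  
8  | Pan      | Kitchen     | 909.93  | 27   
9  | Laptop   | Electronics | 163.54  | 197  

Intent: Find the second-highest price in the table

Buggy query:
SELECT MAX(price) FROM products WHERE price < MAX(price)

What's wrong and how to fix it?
Bug: MAX(price) on the right of the comparison is an aggregate-in-WHERE error

Fix: Put the inner MAX in a scalar subquery

Corrected query:
SELECT MAX(price) FROM products WHERE price < (SELECT MAX(price) FROM products)

Result:
MAX(price)
----------
914.39    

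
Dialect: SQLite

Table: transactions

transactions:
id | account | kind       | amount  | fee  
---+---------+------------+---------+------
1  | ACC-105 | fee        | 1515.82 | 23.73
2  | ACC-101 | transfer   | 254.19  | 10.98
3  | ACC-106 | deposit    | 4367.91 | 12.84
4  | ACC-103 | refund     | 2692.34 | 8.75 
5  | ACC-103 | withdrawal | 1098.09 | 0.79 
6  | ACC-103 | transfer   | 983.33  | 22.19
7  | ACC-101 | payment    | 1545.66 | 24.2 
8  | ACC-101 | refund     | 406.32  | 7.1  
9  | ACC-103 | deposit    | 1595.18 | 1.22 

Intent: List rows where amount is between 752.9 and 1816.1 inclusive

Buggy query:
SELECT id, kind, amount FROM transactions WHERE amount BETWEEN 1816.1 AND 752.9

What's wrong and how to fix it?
Bug: BETWEEN expects the lower bound first; with 1816.1 AND 752.9 the range is empty

Fix: Write BETWEEN 752.9 AND 1816.1

Corrected query:
SELECT id, kind, amount FROM transactions WHERE amount BETWEEN 752.9 AND 1816.1

Result:
id | kind       | amount 
---+------------+--------
1  | fee        | 1515.82
5  | withdrawal | 1098.09
6  | transfer   | 983.33 
7  | payment    | 1545.66
9  | deposit    | 1595.18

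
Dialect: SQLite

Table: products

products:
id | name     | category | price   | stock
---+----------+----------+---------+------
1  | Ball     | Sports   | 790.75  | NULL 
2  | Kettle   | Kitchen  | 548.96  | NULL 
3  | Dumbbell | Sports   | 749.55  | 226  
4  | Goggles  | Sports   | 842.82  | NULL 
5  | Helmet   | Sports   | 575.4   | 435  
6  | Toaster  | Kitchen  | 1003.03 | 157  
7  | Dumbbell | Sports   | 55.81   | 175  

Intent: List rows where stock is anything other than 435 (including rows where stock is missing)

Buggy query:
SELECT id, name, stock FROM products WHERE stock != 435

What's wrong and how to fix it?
Bug: 'stock != 435' is unknown when stock is NULL, so NULL rows are silently excluded

Fix: Add an explicit OR stock IS NULL to include the missing-value rows

Corrected query:
SELECT id, name, stock FROM products WHERE stock != 435 OR stock IS NULL

Result:
id | name     | stock
---+----------+------
1  | Ball     | NULL 
2  | Kettle   | NULL 
3  | Dumbbell | 226  
4  | Goggles  | NULL 
6  | Toaster  | 157  
7  | Dumbbell | 175  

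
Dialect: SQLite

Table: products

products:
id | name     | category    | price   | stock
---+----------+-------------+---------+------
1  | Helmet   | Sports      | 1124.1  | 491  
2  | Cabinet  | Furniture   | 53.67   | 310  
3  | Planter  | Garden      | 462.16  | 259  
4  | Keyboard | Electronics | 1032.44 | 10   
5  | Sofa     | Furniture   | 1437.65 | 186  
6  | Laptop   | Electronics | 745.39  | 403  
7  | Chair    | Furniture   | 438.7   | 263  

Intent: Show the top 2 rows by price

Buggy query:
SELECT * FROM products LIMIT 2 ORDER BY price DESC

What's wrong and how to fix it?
Bug: ORDER BY cannot follow LIMIT; LIMIT is the final clause

Fix: Sort with ORDER BY, then apply LIMIT

Corrected query:
SELECT * FROM products ORDER BY price DESC LIMIT 2

Result:
id | name   | category  | price   | stock
---+--------+-----------+---------+------
5  | Sofa   | Furniture | 1437.65 | 186  
1  | Helmet | Sports    | 1124.1  | 491  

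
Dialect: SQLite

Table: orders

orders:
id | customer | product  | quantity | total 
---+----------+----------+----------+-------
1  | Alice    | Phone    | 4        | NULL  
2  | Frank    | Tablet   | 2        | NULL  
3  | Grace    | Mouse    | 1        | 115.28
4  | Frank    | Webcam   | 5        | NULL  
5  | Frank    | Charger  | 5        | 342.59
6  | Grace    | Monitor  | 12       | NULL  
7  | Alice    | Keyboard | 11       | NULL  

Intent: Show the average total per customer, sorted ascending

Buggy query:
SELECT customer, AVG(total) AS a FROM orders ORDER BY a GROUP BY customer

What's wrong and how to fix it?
Bug: ORDER BY appears before GROUP BY; SQL clause order requires GROUP BY first

Fix: Reorder: SELECT … FROM … GROUP BY … ORDER BY …

Corrected query:
SELECT customer, AVG(total) AS a FROM orders GROUP BY customer ORDER BY a

Result:
customer | a     
---------+-------
Alice    | NULL  
Grace    | 115.28
Frank    | 342.59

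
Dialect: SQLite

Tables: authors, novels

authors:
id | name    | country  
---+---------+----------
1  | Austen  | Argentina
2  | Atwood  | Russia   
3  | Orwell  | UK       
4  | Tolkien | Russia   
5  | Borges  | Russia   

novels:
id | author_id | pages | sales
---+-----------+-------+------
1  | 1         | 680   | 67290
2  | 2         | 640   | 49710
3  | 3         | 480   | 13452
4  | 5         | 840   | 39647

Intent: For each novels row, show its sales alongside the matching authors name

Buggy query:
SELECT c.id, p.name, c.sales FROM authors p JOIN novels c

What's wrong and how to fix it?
Bug: JOIN with no ON clause produces a cartesian product; every novels row pairs with every authors row

Fix: Specify the join condition linking the foreign key to the parent id

Corrected query:
SELECT c.id, p.name, c.sales FROM authors p JOIN novels c ON c.author_id = p.id

Result:
id | name   | sales
---+--------+------
1  | Austen | 67290
2  | Atwood | 49710
3  | Orwell | 13452
4  | Borges | 39647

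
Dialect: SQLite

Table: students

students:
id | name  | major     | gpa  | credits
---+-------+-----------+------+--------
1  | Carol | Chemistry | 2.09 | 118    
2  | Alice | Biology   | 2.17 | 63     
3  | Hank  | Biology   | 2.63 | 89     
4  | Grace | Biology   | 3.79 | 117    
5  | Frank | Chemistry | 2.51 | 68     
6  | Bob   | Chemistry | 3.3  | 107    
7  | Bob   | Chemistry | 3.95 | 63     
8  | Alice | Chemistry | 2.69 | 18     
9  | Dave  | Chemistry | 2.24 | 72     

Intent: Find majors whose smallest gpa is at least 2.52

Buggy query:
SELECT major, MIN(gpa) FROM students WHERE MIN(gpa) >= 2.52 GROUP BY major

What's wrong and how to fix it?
Bug: Aggregates like MIN are computed per group after WHERE runs

Fix: Replace WHERE with HAVING after the GROUP BY

Corrected query:
SELECT major, MIN(gpa) FROM students GROUP BY major HAVING MIN(gpa) >= 2.52

Result:
(no rows)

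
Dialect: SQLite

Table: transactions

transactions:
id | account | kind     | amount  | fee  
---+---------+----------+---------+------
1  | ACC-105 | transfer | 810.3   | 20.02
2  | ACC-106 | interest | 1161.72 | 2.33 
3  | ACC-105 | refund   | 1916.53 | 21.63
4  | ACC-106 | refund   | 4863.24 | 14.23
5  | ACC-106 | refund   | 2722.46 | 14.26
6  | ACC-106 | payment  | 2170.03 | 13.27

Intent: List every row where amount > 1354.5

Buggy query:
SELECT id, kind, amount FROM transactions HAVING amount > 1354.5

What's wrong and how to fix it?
Bug: HAVING filters the output of aggregation, but this query has no GROUP BY and no aggregate functions, so SQLite rejects it (HAVING clause on a non-aggregate query); the condition here is per row

Fix: Replace HAVING with WHERE since the condition applies to individual rows

Corrected query:
SELECT id, kind, amount FROM transactions WHERE amount > 1354.5

Result:
id | kind    | amount 
---+---------+--------
3  | refund  | 1916.53
4  | refund  | 4863.24
5  | refund  | 2722.46
6  | payment | 2170.03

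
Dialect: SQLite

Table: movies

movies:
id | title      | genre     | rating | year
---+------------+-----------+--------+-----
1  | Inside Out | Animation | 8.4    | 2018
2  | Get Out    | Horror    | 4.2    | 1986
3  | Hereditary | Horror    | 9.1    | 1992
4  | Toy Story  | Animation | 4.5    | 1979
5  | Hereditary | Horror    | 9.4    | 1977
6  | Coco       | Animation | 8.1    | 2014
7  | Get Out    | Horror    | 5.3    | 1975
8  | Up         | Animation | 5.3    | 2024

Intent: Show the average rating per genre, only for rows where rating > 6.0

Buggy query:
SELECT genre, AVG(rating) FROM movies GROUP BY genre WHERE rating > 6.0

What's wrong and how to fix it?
Bug: WHERE cannot follow GROUP BY

Fix: Move the WHERE clause before GROUP BY

Corrected query:
SELECT genre, AVG(rating) FROM movies WHERE rating > 6.0 GROUP BY genre

Result:
genre     | AVG(rating)
----------+------------
Animation | 8.25       
Horror    | 9.25       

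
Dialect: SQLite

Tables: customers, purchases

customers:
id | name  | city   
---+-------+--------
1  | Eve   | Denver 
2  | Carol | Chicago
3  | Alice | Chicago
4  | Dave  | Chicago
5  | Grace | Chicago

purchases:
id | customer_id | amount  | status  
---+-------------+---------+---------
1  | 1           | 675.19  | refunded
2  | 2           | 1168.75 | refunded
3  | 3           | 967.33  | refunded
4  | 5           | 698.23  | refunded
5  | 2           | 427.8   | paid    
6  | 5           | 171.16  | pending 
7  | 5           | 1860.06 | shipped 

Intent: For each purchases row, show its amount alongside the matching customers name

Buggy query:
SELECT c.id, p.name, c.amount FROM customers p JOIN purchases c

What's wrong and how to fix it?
Bug: Missing join condition: each purchases row is matched to all customers rows instead of just its own

Fix: Specify the join condition linking the foreign key to the parent id

Corrected query:
SELECT c.id, p.name, c.amount FROM customers p JOIN purchases c ON c.customer_id = p.id

Result:
id | name  | amount 
---+-------+--------
1  | Eve   | 675.19 
2  | Carol | 1168.75
3  | Alice | 967.33 
4  | Grace | 698.23 
5  | Carol | 427.8  
6  | Grace | 171.16 
7  | Grace | 1860.06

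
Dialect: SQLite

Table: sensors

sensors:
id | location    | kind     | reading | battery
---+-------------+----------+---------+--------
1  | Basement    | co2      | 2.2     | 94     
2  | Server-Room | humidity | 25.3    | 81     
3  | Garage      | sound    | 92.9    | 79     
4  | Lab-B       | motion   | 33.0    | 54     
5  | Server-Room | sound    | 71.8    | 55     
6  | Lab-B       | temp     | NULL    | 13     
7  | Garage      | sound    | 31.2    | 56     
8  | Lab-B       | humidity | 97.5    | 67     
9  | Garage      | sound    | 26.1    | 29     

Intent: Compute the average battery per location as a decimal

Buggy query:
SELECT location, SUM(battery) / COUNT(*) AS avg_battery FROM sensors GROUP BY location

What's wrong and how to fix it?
Bug: SUM(battery) and COUNT(*) are both integers; the division truncates the fractional part

Fix: Multiply by 1.0 (or CAST to REAL) to force floating-point division

Corrected query:
SELECT location, SUM(battery) * 1.0 / COUNT(*) AS avg_battery FROM sensors GROUP BY location

Result:
location    | avg_battery
------------+------------
Basement    | 94         
Garage      | 54.666667  
Lab-B       | 44.666667  
Server-Room | 68         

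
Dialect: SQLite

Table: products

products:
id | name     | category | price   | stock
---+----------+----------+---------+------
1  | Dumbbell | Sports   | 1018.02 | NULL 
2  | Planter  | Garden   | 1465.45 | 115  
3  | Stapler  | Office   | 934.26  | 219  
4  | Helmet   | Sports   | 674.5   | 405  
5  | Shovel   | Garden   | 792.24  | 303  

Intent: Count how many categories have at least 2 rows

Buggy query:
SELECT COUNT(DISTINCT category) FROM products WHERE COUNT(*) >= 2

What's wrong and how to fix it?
Bug: WHERE filters individual rows, not groups, so a group-level COUNT is invalid there

Fix: Use a subquery that GROUPs and filters with HAVING, then count its rows

Corrected query:
SELECT COUNT(*) FROM (SELECT category FROM products GROUP BY category HAVING COUNT(*) >= 2)

Result:
COUNT(*)
--------
2       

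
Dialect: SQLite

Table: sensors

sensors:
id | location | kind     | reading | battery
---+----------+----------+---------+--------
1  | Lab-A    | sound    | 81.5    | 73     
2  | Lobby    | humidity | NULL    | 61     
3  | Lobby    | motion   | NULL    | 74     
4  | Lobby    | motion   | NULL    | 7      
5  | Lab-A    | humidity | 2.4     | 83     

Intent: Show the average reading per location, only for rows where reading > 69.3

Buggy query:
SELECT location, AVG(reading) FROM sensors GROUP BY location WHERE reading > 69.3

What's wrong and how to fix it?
Bug: WHERE cannot follow GROUP BY

Fix: Move the WHERE clause before GROUP BY

Corrected query:
SELECT location, AVG(reading) FROM sensors WHERE reading > 69.3 GROUP BY location

Result:
location | AVG(reading)
---------+-------------
Lab-A    | 81.5        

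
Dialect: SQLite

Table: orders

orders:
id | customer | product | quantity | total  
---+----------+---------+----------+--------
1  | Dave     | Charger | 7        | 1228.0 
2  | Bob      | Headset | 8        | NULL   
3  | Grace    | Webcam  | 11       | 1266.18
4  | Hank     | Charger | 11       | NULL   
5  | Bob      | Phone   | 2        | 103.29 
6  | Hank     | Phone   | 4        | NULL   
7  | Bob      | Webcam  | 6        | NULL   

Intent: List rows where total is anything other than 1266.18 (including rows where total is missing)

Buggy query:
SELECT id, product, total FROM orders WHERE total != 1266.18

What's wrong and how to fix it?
Bug: 'total != 1266.18' is unknown when total is NULL, so NULL rows are silently excluded

Fix: Add an explicit OR total IS NULL to include the missing-value rows

Corrected query:
SELECT id, product, total FROM orders WHERE total != 1266.18 OR total IS NULL

Result:
id | product | total 
---+---------+-------
1  | Charger | 1228  
2  | Headset | NULL  
4  | Charger | NULL  
5  | Phone   | 103.29
6  | Phone   | NULL  
7  | Webcam  | NULL  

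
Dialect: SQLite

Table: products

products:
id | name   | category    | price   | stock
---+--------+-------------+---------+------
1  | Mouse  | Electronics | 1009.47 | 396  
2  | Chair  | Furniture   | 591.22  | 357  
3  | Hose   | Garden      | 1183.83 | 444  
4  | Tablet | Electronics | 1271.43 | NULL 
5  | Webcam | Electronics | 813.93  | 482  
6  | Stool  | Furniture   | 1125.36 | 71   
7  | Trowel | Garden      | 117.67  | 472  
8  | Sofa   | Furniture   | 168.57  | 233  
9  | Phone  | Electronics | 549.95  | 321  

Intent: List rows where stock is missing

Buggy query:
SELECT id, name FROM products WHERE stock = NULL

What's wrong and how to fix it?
Bug: Comparing to NULL with '=' never matches; NULL = NULL is unknown, not true

Fix: Use IS NULL to test for NULL

Corrected query:
SELECT id, name FROM products WHERE stock IS NULL

Result:
id | name  
---+-------
4  | Tablet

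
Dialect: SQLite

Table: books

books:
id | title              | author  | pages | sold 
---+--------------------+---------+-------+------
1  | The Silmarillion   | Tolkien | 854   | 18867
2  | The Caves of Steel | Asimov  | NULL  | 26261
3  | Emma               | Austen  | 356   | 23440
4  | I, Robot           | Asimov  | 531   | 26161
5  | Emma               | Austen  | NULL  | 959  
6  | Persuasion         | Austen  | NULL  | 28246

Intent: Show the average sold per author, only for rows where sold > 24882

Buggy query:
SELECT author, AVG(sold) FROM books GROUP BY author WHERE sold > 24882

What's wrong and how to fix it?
Bug: Row-level WHERE must come before GROUP BY in the clause order

Fix: Move the WHERE clause before GROUP BY

Corrected query:
SELECT author, AVG(sold) FROM books WHERE sold > 24882 GROUP BY author

Result:
author | AVG(sold)
-------+----------
Asimov | 26211    
Austen | 28246    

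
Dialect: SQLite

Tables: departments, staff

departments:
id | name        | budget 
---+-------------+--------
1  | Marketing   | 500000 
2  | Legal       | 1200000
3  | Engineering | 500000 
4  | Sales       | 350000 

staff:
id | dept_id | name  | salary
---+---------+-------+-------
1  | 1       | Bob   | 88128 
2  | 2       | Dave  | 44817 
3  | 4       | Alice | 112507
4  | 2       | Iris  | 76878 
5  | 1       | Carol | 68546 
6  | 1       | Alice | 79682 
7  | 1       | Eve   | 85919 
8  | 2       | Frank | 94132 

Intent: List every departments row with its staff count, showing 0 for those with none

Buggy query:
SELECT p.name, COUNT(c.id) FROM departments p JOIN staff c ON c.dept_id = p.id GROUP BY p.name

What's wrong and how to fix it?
Bug: An inner join excludes parents with zero children

Fix: Switch to LEFT JOIN to retain unmatched parent rows

Corrected query:
SELECT p.name, COUNT(c.id) FROM departments p LEFT JOIN staff c ON c.dept_id = p.id GROUP BY p.name

Result:
name        | COUNT(c.id)
------------+------------
Engineering | 0          
Legal       | 3          
Marketing   | 4          
Sales       | 1          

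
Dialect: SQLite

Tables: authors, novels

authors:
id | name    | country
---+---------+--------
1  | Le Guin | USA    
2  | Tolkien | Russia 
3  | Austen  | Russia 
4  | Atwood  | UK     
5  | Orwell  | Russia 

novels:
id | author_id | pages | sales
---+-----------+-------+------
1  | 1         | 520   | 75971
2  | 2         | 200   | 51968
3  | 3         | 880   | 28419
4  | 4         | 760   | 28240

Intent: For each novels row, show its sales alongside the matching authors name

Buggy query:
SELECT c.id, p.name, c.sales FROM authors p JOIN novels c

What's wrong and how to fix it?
Bug: Missing join condition: each novels row is matched to all authors rows instead of just its own

Fix: Specify the join condition linking the foreign key to the parent id

Corrected query:
SELECT c.id, p.name, c.sales FROM authors p JOIN novels c ON c.author_id = p.id

Result:
id | name    | sales
---+---------+------
1  | Le Guin | 75971
2  | Tolkien | 51968
3  | Austen  | 28419
4  | Atwood  | 28240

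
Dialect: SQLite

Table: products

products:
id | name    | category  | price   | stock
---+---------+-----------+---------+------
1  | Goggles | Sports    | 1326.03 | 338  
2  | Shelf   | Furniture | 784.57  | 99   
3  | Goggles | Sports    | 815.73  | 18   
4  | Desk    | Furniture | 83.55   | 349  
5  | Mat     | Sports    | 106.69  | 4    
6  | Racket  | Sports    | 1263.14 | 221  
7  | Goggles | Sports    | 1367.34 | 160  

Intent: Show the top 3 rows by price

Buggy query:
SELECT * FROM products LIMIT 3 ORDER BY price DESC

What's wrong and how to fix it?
Bug: LIMIT must come after ORDER BY

Fix: Sort with ORDER BY, then apply LIMIT

Corrected query:
SELECT * FROM products ORDER BY price DESC LIMIT 3

Result:
id | name    | category | price   | stock
---+---------+----------+---------+------
7  | Goggles | Sports   | 1367.34 | 160  
1  | Goggles | Sports   | 1326.03 | 338  
6  | Racket  | Sports   | 1263.14 | 221  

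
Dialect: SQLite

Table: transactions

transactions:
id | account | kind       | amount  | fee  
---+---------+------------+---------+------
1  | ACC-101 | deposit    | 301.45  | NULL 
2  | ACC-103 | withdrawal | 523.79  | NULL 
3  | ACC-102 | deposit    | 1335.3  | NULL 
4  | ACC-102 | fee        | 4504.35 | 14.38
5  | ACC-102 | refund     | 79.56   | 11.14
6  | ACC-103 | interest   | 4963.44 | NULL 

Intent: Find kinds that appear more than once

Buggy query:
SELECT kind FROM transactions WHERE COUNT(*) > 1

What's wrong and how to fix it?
Bug: COUNT(*) is an aggregate and cannot be used in WHERE

Fix: GROUP BY kind, then filter groups with HAVING COUNT(*) > 1

Corrected query:
SELECT kind FROM transactions GROUP BY kind HAVING COUNT(*) > 1

Result:
kind   
-------
deposit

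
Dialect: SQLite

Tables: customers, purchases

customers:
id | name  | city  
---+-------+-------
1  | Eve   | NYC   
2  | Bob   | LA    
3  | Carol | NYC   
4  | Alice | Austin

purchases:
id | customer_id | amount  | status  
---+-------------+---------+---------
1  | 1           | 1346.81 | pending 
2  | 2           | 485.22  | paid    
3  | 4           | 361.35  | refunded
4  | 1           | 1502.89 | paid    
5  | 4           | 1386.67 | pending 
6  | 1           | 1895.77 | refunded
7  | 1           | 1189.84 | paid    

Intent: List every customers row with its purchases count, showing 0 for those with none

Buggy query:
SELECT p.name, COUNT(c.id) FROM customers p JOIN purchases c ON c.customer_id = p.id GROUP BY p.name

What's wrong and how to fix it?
Bug: An inner join excludes parents with zero children

Fix: Switch to LEFT JOIN to retain unmatched parent rows

Corrected query:
SELECT p.name, COUNT(c.id) FROM customers p LEFT JOIN purchases c ON c.customer_id = p.id GROUP BY p.name

Result:
name  | COUNT(c.id)
------+------------
Alice | 2          
Bob   | 1          
Carol | 0          
Eve   | 4          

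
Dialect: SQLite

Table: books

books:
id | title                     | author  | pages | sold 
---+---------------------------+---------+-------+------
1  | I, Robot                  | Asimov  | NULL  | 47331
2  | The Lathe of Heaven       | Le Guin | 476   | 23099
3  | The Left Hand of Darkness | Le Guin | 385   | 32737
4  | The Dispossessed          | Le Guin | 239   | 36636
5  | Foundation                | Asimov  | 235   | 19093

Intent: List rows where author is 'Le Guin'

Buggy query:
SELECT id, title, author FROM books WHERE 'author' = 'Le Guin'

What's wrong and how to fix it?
Bug: Single quotes denote string literals in SQL; the column name is being compared as a constant string

Fix: Reference the column as author without single quotes

Corrected query:
SELECT id, title, author FROM books WHERE author = 'Le Guin'

Result:
id | title                     | author 
---+---------------------------+--------
2  | The Lathe of Heaven       | Le Guin
3  | The Left Hand of Darkness | Le Guin
4  | The Dispossessed          | Le Guin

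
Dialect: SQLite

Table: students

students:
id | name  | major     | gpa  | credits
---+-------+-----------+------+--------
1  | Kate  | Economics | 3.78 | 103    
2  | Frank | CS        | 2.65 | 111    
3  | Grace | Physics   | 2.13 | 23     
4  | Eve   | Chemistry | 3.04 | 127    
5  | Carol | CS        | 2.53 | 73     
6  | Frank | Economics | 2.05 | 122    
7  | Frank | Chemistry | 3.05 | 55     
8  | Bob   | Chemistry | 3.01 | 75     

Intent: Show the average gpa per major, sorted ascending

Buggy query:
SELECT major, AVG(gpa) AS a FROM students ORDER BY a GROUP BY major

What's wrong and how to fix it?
Bug: ORDER BY appears before GROUP BY; SQL clause order requires GROUP BY first

Fix: Move ORDER BY to the end, after GROUP BY

Corrected query:
SELECT major, AVG(gpa) AS a FROM students GROUP BY major ORDER BY a

Result:
major     | a       
----------+---------
Physics   | 2.13    
CS        | 2.59    
Economics | 2.915   
Chemistry | 3.033333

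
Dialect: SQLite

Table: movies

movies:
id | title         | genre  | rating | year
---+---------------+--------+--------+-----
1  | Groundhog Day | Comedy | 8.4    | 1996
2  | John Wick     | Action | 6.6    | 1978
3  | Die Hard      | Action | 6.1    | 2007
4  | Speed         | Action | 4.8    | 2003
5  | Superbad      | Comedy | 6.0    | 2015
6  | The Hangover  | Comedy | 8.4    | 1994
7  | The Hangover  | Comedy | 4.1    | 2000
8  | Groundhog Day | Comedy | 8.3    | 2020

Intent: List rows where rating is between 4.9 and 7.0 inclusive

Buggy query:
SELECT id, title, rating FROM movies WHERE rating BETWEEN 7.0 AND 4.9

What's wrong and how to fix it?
Bug: BETWEEN expects the lower bound first; with 7.0 AND 4.9 the range is empty

Fix: Swap the bounds so the smaller value comes first

Corrected query:
SELECT id, title, rating FROM movies WHERE rating BETWEEN 4.9 AND 7.0

Result:
id | title     | rating
---+-----------+-------
2  | John Wick | 6.6   
3  | Die Hard  | 6.1   
5  | Superbad  | 6     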